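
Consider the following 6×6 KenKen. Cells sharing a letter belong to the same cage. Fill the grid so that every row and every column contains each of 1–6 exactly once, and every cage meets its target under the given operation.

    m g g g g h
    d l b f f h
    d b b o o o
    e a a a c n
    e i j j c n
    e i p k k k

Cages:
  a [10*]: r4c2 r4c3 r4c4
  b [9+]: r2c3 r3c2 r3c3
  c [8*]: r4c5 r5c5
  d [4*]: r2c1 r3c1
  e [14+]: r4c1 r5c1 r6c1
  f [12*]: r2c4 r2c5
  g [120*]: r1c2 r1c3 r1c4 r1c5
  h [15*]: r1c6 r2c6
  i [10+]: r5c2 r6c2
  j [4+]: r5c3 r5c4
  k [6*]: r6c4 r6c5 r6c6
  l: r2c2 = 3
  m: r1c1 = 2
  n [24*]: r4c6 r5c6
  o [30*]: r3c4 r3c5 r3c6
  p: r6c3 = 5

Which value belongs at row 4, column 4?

5

Cage m is given, so r1c1 = 2.
L is a freebie, so r2c2 = 3.
Row 2 now contains 3, leaving r2c6 = 5.
Cage p is a single given cell, leaving r6c3 = 5.
Column 6 already has 5, so r1c6 = 3.
In row 4, 3 can only go at r4c1, so r4c1 = 3.
Cage e needs sum 14, so r5c1 = 5.
Column 1 already has 3, so r6c1 = 6.
Row 6 already has 6, leaving r6c2 = 4.
4 is placed in column 2, so r5c2 = 6.
Row 5 already has 6, leaving r5c6 = 4.
Cage c needs two cells with product 8, which forces r4c5 = 4.
Column 6 already has 4; hence r4c6 = 6.
Row 5 already has 4; hence r5c5 = 2.
Cage f needs two cells with product 12, which forces r2c4 = 2.
Column 5 already has 2; hence r2c5 = 6.
Cage k has product 6, so r6c6 = 2.
Cage o has product 30; hence r3c4 = 6.
Cage o needs product 30, which forces r3c5 = 5.
Column 6 now contains 2, which forces r3c6 = 1.
The 4 cells of cage g must have product 120; hence r1c2 = 5.
Cage g needs product 120; hence r1c3 = 6.
Column 4 already has 6, so r1c4 = 4.
5 is placed in column 5, which forces r1c5 = 1.
Cage d's pair has product 4; hence r2c1 = 1.
The 3 cells of cage b must have sum 9; hence r2c3 = 4.
Row 3 already has 1; hence r3c1 = 4.
Row 3 now contains 5, leaving r3c2 = 2.
Row 3 now contains 6, so r3c3 = 3.
Column 2 already has 2; hence r4c2 = 1.
1 is placed in row 4; hence r4c3 = 2.
1 is placed in row 4, so r4c4 = 5.
3 is placed in column 3, which forces r5c3 = 1.
Row 5 already has 1, so r5c4 = 3.
3 is placed in column 4; hence r6c4 = 1.
Column 5 now contains 1; hence r6c5 = 3.
Completed grid: 2 5 6 4 1 3 / 1 3 4 2 6 5 / 4 2 3 6 5 1 / 3 1 2 5 4 6 / 5 6 1 3 2 4 / 6 4 5 1 3 2.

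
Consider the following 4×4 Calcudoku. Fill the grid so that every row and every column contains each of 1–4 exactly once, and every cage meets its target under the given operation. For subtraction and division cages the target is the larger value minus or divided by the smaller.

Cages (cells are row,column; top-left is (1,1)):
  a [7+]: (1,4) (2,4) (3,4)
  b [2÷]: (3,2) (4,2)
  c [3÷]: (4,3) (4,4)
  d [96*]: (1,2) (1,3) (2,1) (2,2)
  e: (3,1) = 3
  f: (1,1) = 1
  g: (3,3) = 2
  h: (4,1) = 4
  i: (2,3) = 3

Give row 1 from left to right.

1 3 4 2

Cage f is a single given cell, which forces (1,1) = 1.
I is a freebie, so (2,3) = 3.
E is a freebie, which forces (3,1) = 3.
Cage g is given, so (3,3) = 2.
H is a freebie; hence (4,1) = 4.
3 is placed in column 3; hence (4,3) = 1.
Row 4 already has 1, which forces (4,4) = 3.
The 4 cells of cage d must have product 96, which forces (1,2) = 3.
Column 3 already has 2; hence (1,3) = 4.
Row 1 already has 4; hence (1,4) = 2.
4 is placed in column 1, leaving (2,1) = 2.
Cage d needs product 96, so (2,2) = 4.
4 is placed in row 2, which forces (2,4) = 1.
Column 2 now contains 4, leaving (3,2) = 1.
1 is placed in column 4, so (3,4) = 4.
Row 4 already has 1, leaving (4,2) = 2.
The full grid is 1 3 4 2 / 2 4 3 1 / 3 1 2 4 / 4 2 1 3.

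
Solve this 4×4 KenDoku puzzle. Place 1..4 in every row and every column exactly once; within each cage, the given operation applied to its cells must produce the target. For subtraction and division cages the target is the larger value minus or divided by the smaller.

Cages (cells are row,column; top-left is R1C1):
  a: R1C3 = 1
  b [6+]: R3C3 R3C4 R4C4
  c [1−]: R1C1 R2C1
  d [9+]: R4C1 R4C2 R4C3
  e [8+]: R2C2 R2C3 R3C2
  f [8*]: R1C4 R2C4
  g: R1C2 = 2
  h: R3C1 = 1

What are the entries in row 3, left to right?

Cage g is given, which forces R1C2 = 2.
Cage a is a single given cell; hence R1C3 = 1.
2 is placed in row 1, leaving R1C4 = 4.
4 is placed in column 4, which forces R2C4 = 2.
Cage h is given, which forces R3C1 = 1.
Row 3 already has 1, which forces R3C4 = 3.
Column 4 already has 3; hence R4C4 = 1.
Row 1 already has 4; hence R1C1 = 3.
The two cells of cage c must have difference 1, which forces R2C1 = 4.
Cage e has sum 8, leaving R2C2 = 1.
Cage e needs sum 8; hence R2C3 = 3.
Row 3 already has 3, which forces R3C2 = 4.
Row 3 already has 3, which forces R3C3 = 2.
4 is placed in column 1, so R4C1 = 2.
Column 2 now contains 4, so R4C2 = 3.
Column 3 already has 2, which forces R4C3 = 4.
The full grid is 3 2 1 4 / 4 1 3 2 / 1 4 2 3 / 2 3 4 1.

1 4 2 3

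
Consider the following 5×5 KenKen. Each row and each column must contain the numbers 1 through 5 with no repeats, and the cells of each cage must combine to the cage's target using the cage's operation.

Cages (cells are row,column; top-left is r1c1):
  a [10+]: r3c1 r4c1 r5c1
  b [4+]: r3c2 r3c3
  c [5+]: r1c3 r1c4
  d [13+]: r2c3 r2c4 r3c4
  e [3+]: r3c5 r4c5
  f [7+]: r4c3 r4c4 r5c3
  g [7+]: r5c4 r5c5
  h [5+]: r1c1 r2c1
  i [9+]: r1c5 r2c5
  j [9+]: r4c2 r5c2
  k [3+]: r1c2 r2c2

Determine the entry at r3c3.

The only place for 5 in row 1 is r1c5.
5 is placed in column 5; hence r2c5 = 4.
Row 2 already has 4, leaving r2c3 = 5.
Cage d has sum 13; hence r2c4 = 3.
The 3 cells of cage d must have sum 13; hence r3c4 = 5.
Column 4 now contains 5, which forces r5c4 = 4.
Cage j needs two cells with sum 9, leaving r4c2 = 4.
4 is placed in row 4, so r4c3 = 3.
Row 5 now contains 4; hence r5c2 = 5.
The two cells of cage g must have sum 7; hence r5c5 = 3.
Column 3 already has 3, leaving r1c3 = 4.
Cage c needs two cells with sum 5, which forces r1c4 = 1.
The two cells of cage b must have sum 4, so r3c2 = 3.
Column 3 already has 3, leaving r3c3 = 1.
Row 3 now contains 1; hence r3c5 = 2.
Cage a has sum 10, which forces r4c1 = 5.
Cage f has sum 7, leaving r4c4 = 2.
Column 5 already has 2, which forces r4c5 = 1.
Cage f needs sum 7, leaving r5c3 = 2.
Row 1 already has 4, leaving r1c1 = 3.
Row 1 already has 1; hence r1c2 = 2.
Cage h's pair has sum 5, so r2c1 = 2.
Cage k needs two cells with sum 3; hence r2c2 = 1.
3 is placed in row 3, so r3c1 = 4.
Row 5 already has 2, leaving r5c1 = 1.
The full grid is 3 2 4 1 5 / 2 1 5 3 4 / 4 3 1 5 2 / 5 4 3 2 1 / 1 5 2 4 3.

1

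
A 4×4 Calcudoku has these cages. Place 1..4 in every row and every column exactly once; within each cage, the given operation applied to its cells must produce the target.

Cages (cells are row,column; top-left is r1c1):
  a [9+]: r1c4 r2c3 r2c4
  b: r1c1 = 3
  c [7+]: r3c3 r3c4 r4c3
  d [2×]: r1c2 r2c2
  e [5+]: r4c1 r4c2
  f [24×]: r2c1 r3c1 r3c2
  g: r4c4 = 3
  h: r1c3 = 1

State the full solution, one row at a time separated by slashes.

B is a freebie, which forces r1c1 = 3.
Cage h is a single given cell, leaving r1c3 = 1.
G is a freebie; hence r4c4 = 3.
1 is placed in row 1, so r1c2 = 2.
Row 1 already has 2, leaving r1c4 = 4.
Cage d's pair has product 2, leaving r2c2 = 1.
Row 2 now contains 1, leaving r2c4 = 2.
Cage f has product 24; hence r3c2 = 3.
Column 4 now contains 2, which forces r3c4 = 1.
Column 2 now contains 1, leaving r4c2 = 4.
Row 4 now contains 4, leaving r4c3 = 2.
Row 2 now contains 2; hence r2c1 = 4.
Cage a needs sum 9, so r2c3 = 3.
The 3 cells of cage f must have product 24, leaving r3c1 = 2.
Column 3 now contains 2, leaving r3c3 = 4.
Row 4 now contains 4, which forces r4c1 = 1.

3 2 1 4 / 4 1 3 2 / 2 3 4 1 / 1 4 2 3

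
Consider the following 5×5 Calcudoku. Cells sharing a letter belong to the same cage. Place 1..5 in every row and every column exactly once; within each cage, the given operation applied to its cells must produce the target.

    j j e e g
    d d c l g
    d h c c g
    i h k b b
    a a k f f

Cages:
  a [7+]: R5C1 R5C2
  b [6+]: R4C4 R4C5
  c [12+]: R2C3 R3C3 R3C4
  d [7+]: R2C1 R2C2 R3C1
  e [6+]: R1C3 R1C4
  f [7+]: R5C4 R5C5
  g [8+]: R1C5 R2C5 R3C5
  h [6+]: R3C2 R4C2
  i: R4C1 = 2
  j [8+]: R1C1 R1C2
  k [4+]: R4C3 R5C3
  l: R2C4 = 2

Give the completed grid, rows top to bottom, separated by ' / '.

Cage l is given, so R2C4 = 2.
Cage i is given, which forces R4C1 = 2.
The only place for 3 in row 4 is R4C3.
Column 3 already has 3; hence R5C3 = 1.
The only place for 4 in row 4 is R4C2.
Cage h's pair has sum 6; hence R3C2 = 2.
Column 2 now contains 2, so R5C2 = 3.
Cage j's pair has sum 8, leaving R1C1 = 3.
Column 2 already has 3, so R1C2 = 5.
5 is placed in row 1, so R1C3 = 2.
Cage d has sum 7, so R2C1 = 5.
Column 2 already has 3; hence R2C2 = 1.
5 is placed in row 2, which forces R2C3 = 4.
4 is placed in row 2, leaving R2C5 = 3.
The 3 cells of cage d must have sum 7, leaving R3C1 = 1.
Column 3 already has 4, which forces R3C3 = 5.
The 3 cells of cage c must have sum 12; hence R3C4 = 3.
Row 3 now contains 5, leaving R3C5 = 4.
Cage a's pair has sum 7; hence R5C1 = 4.
The two cells of cage f must have sum 7; hence R5C4 = 5.
Cage f needs two cells with sum 7, leaving R5C5 = 2.
The two cells of cage e must have sum 6, leaving R1C4 = 4.
Column 5 already has 4, which forces R1C5 = 1.
Column 4 now contains 5, so R4C4 = 1.
The two cells of cage b must have sum 6; hence R4C5 = 5.

3 5 2 4 1 / 5 1 4 2 3 / 1 2 5 3 4 / 2 4 3 1 5 / 4 3 1 5 2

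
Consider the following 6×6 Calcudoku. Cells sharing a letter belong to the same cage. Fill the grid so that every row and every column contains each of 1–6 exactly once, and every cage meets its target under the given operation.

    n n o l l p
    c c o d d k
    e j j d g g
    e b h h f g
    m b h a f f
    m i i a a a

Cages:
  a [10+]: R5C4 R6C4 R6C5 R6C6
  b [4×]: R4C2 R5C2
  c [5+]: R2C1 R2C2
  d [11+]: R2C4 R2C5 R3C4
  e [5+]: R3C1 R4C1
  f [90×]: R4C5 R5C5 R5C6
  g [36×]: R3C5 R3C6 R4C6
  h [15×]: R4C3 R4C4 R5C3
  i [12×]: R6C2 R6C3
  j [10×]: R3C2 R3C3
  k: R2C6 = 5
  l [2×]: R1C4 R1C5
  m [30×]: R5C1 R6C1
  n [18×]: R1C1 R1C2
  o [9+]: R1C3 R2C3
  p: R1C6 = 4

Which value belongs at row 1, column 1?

Cage p is a single given cell, leaving R1C6 = 4.
Cage k is a single given cell; hence R2C6 = 5.
In row 1, 5 can only go at R1C3, so R1C3 = 5.
Cage o's pair has sum 9, so R2C3 = 4.
The two cells of cage j must have product 10, so R3C2 = 5.
5 is placed in column 3; hence R3C3 = 2.
The 3 cells of cage h must have product 15, which forces R4C4 = 5.
Cage f needs product 90; hence R5C5 = 5.
5 is placed in row 5; hence R5C1 = 6.
Row 5 now contains 6, which forces R5C6 = 3.
Cage m needs two cells with product 30, leaving R6C1 = 5.
Column 1 already has 6, so R1C1 = 3.
Cage n's pair has product 18, so R1C2 = 6.
Column 1 now contains 3, leaving R2C1 = 2.
2 is placed in row 2, so R2C2 = 3.
Cage h has product 15, so R4C3 = 3.
Cage f needs product 90; hence R4C5 = 6.
6 is placed in row 4, which forces R4C6 = 2.
Row 5 now contains 3, leaving R5C3 = 1.
Column 3 now contains 3, so R6C3 = 6.
Row 6 now contains 6, which forces R6C6 = 1.
The 3 cells of cage d must have sum 11; hence R2C4 = 6.
Column 5 already has 6, which forces R2C5 = 1.
The 3 cells of cage d must have sum 11, leaving R3C4 = 4.
Column 5 already has 6, so R3C5 = 3.
1 is placed in column 6, so R3C6 = 6.
Cage b's pair has product 4; hence R4C2 = 1.
Row 5 now contains 1, leaving R5C2 = 4.
Column 4 now contains 4, so R5C4 = 2.
Cage i needs two cells with product 12, leaving R6C2 = 2.
2 is placed in column 4, leaving R6C4 = 3.
2 is placed in row 6, so R6C5 = 4.
2 is placed in column 4, so R1C4 = 1.
1 is placed in column 5, so R1C5 = 2.
Row 3 already has 4, leaving R3C1 = 1.
1 is placed in row 4, leaving R4C1 = 4.
Filled in: 3 6 5 1 2 4 / 2 3 4 6 1 5 / 1 5 2 4 3 6 / 4 1 3 5 6 2 / 6 4 1 2 5 3 / 5 2 6 3 4 1.

3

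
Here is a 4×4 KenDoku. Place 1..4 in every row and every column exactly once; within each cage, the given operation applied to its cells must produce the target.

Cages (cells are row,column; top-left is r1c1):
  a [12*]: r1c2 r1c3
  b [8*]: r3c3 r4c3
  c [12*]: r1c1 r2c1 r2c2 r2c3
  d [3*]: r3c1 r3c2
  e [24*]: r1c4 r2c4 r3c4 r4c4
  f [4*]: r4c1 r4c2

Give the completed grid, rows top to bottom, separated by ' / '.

2 4 3 1 / 3 2 1 4 / 1 3 4 2 / 4 1 2 3

Row 4 needs a 3, and only r4c4 is open for it.
In row 4, 2 can only go at r4c3, so r4c3 = 2.
Column 3 now contains 2, which forces r3c3 = 4.
The two cells of cage a must have product 12, so r1c2 = 4.
4 is placed in column 3; hence r1c3 = 3.
Column 3 now contains 3, leaving r2c3 = 1.
Column 2 now contains 4, which forces r4c2 = 1.
Cage e needs product 24; hence r2c4 = 4.
Cage d needs two cells with product 3; hence r3c1 = 1.
1 is placed in column 2; hence r3c2 = 3.
Row 3 already has 1, which forces r3c4 = 2.
Row 4 already has 1, leaving r4c1 = 4.
Column 1 now contains 1; hence r1c1 = 2.
2 is placed in column 4, leaving r1c4 = 1.
Row 2 now contains 4, so r2c1 = 3.
3 is placed in column 2; hence r2c2 = 2.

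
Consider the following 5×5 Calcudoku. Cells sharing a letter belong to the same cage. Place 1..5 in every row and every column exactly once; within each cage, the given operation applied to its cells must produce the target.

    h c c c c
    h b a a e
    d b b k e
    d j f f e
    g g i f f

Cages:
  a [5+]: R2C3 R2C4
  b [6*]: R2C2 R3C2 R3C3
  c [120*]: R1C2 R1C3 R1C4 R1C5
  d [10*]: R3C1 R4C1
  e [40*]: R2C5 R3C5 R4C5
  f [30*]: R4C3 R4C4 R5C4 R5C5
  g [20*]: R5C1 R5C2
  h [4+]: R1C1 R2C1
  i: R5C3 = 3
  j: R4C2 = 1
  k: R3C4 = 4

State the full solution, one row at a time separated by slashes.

1 4 2 5 3 / 3 2 4 1 5 / 5 3 1 4 2 / 2 1 5 3 4 / 4 5 3 2 1

K is a freebie, which forces R3C4 = 4.
Cage j is given, which forces R4C2 = 1.
Cage i is a single given cell, so R5C3 = 3.
Cage b has product 6; hence R3C3 = 1.
The 4 cells of cage f must have product 30, which forces R4C4 = 3.
The two cells of cage a must have sum 5, leaving R2C3 = 4.
Column 4 now contains 3, leaving R2C4 = 1.
Cage h's pair has sum 4, leaving R1C1 = 1.
1 is placed in row 2, so R2C1 = 3.
Row 2 already has 3, leaving R2C2 = 2.
Row 2 now contains 2; hence R2C5 = 5.
2 is placed in column 2, leaving R3C2 = 3.
Column 5 already has 5, so R3C5 = 2.
Cage e has product 40, which forces R4C5 = 4.
Cage f needs product 30, leaving R5C5 = 1.
Column 2 already has 3, leaving R1C2 = 4.
Column 5 now contains 4, leaving R1C5 = 3.
Row 3 already has 2, leaving R3C1 = 5.
The two cells of cage d must have product 10, leaving R4C1 = 2.
Row 4 now contains 2, leaving R4C3 = 5.
5 is placed in column 1, which forces R5C1 = 4.
Column 2 already has 4; hence R5C2 = 5.
Row 5 already has 5, so R5C4 = 2.
Column 3 already has 5, so R1C3 = 2.
2 is placed in column 4; hence R1C4 = 5.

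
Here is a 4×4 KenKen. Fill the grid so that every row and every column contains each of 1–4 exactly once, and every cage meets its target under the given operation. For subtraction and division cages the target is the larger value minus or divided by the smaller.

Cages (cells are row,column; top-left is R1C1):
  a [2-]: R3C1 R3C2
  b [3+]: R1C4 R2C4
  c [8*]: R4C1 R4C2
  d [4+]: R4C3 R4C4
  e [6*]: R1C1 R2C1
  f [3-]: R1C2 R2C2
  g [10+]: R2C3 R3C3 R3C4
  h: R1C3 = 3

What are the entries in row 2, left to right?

3 1 4 2

H is a freebie, so R1C3 = 3.
3 is placed in column 3, leaving R2C3 = 4.
Column 3 now contains 4; hence R3C3 = 2.
3 is placed in column 3, so R4C3 = 1.
Row 4 already has 1; hence R4C4 = 3.
Row 1 now contains 3, leaving R1C1 = 2.
Cage f's pair has difference 3, leaving R1C2 = 4.
Row 1 already has 2; hence R1C4 = 1.
The two cells of cage e must have product 6, so R2C1 = 3.
Row 2 already has 4, which forces R2C2 = 1.
1 is placed in column 4; hence R2C4 = 2.
Column 1 now contains 3, so R3C1 = 1.
1 is placed in column 2, so R3C2 = 3.
Column 4 already has 3, which forces R3C4 = 4.
Column 1 already has 2; hence R4C1 = 4.
4 is placed in column 2; hence R4C2 = 2.
Filled in: 2 4 3 1 / 3 1 4 2 / 1 3 2 4 / 4 2 1 3.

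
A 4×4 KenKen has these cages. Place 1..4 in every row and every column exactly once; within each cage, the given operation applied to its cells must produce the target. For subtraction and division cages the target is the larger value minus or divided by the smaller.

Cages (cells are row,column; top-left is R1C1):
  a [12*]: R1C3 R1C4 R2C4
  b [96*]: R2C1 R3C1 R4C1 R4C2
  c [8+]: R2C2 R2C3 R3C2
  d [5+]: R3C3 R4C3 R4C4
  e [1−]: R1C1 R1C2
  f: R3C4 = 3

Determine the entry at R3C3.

2

Cage f is a single given cell; hence R3C4 = 3.
Cage b needs product 96, leaving R4C2 = 4.
Cage a has product 12, so R1C3 = 3.
Cage c needs sum 8, which forces R2C2 = 3.
Cage c needs sum 8, which forces R2C3 = 4.
Row 2 now contains 4, so R2C4 = 1.
Cage c needs sum 8; hence R3C2 = 1.
Row 3 already has 1, leaving R3C3 = 2.
Column 3 now contains 3; hence R4C3 = 1.
Column 4 already has 1, so R4C4 = 2.
Cage e needs two cells with difference 1; hence R1C1 = 1.
1 is placed in column 2, leaving R1C2 = 2.
Column 4 already has 1, leaving R1C4 = 4.
Row 2 now contains 4; hence R2C1 = 2.
2 is placed in row 3, leaving R3C1 = 4.
Row 4 now contains 2, so R4C1 = 3.
Completed grid: 1 2 3 4 / 2 3 4 1 / 4 1 2 3 / 3 4 1 2.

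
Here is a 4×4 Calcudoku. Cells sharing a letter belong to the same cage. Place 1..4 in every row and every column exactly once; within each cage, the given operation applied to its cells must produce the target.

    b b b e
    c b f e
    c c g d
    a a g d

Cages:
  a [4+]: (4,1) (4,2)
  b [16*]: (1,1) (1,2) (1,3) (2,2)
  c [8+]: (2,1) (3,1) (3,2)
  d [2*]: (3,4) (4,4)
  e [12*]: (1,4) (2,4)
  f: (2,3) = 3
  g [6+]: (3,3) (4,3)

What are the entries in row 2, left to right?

1 2 3 4

The 4 cells of cage b must have product 16, so (2,2) = 2.
Cage f is given; hence (2,3) = 3.
3 is placed in row 2, leaving (2,4) = 4.
Column 4 now contains 4, which forces (1,4) = 3.
Row 2 already has 4, leaving (2,1) = 1.
Column 1 now contains 1, so (4,1) = 3.
3 is placed in row 4, so (4,2) = 1.
Row 4 now contains 1, so (4,4) = 2.
Cage b needs product 16, which forces (1,1) = 2.
Column 2 now contains 1, leaving (1,2) = 4.
Cage b has product 16, so (1,3) = 1.
Column 1 now contains 3; hence (3,1) = 4.
The 3 cells of cage c must have sum 8, leaving (3,2) = 3.
The two cells of cage g must have sum 6; hence (3,3) = 2.
Column 4 now contains 2, so (3,4) = 1.
Row 4 now contains 2, leaving (4,3) = 4.
The full grid is 2 4 1 3 / 1 2 3 4 / 4 3 2 1 / 3 1 4 2.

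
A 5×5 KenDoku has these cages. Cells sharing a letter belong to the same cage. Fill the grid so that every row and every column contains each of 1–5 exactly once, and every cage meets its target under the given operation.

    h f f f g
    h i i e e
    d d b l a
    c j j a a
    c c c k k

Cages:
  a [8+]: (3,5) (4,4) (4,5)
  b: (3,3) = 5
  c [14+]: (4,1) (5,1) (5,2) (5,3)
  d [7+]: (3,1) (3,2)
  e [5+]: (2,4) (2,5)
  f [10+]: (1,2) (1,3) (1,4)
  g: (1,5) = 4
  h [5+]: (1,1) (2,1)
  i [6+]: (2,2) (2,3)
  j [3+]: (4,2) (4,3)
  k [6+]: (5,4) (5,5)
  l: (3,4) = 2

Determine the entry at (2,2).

G is a freebie, which forces (1,5) = 4.
Cage b is given, so (3,3) = 5.
Cage l is given, which forces (3,4) = 2.
In row 1, 1 can only go at (1,1), so (1,1) = 1.
Cage h needs two cells with sum 5, leaving (2,1) = 4.
4 is placed in row 2, leaving (2,4) = 3.
Column 1 now contains 4; hence (3,1) = 3.
Row 3 already has 3, leaving (3,2) = 4.
Row 3 already has 3, so (3,5) = 1.
3 is placed in column 4, so (1,4) = 5.
The two cells of cage i must have sum 6, which forces (2,2) = 5.
The two cells of cage i must have sum 6, leaving (2,3) = 1.
Column 5 now contains 1, leaving (2,5) = 2.
1 is placed in column 3, so (4,3) = 2.
Column 4 now contains 5, so (4,4) = 4.
Column 5 now contains 2, so (4,5) = 3.
Cage c has sum 14; hence (5,2) = 3.
Cage c needs sum 14; hence (5,3) = 4.
4 is placed in column 4, which forces (5,4) = 1.
Column 5 now contains 2, leaving (5,5) = 5.
Column 2 now contains 3, leaving (1,2) = 2.
Column 3 now contains 2, which forces (1,3) = 3.
Row 4 now contains 2, which forces (4,1) = 5.
Row 4 now contains 2, which forces (4,2) = 1.
Row 5 now contains 5, leaving (5,1) = 2.
The full grid is 1 2 3 5 4 / 4 5 1 3 2 / 3 4 5 2 1 / 5 1 2 4 3 / 2 3 4 1 5.

5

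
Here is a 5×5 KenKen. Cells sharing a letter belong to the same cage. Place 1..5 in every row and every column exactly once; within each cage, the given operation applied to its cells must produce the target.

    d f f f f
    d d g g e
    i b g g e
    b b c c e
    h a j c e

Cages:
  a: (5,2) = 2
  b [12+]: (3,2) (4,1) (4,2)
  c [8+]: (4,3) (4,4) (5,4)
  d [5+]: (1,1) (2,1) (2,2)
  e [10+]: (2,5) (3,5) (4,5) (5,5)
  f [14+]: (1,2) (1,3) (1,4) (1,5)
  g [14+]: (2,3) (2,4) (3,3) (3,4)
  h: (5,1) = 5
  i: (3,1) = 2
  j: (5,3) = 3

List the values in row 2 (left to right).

Cage i is a single given cell, so (3,1) = 2.
H is a freebie, which forces (5,1) = 5.
Cage a is a single given cell, leaving (5,2) = 2.
Cage j is given, leaving (5,3) = 3.
Column 1 now contains 2, so (1,1) = 1.
The 3 cells of cage d must have sum 5, which forces (2,1) = 3.
2 is placed in column 2, leaving (2,2) = 1.
Column 1 now contains 3, leaving (4,1) = 4.
The only place for 4 in column 2 is (1,2).
Column 5 needs a 5, and only (1,5) is open for it.
Row 1 already has 5, which forces (1,3) = 2.
Cage f has sum 14, which forces (1,4) = 3.
The 3 cells of cage c must have sum 8, leaving (4,3) = 5.
Cage c has sum 8, so (4,4) = 2.
The 3 cells of cage c must have sum 8, leaving (5,4) = 1.
1 is placed in row 5; hence (5,5) = 4.
Column 3 now contains 5; hence (2,3) = 4.
Cage g needs sum 14; hence (2,4) = 5.
4 is placed in column 5; hence (2,5) = 2.
The 3 cells of cage b must have sum 12, leaving (3,2) = 5.
Cage g needs sum 14; hence (3,3) = 1.
Column 4 now contains 1, so (3,4) = 4.
Row 3 now contains 1, leaving (3,5) = 3.
Row 4 now contains 5, leaving (4,2) = 3.
Column 5 already has 3, which forces (4,5) = 1.
The full grid is 1 4 2 3 5 / 3 1 4 5 2 / 2 5 1 4 3 / 4 3 5 2 1 / 5 2 3 1 4.

3 1 4 5 2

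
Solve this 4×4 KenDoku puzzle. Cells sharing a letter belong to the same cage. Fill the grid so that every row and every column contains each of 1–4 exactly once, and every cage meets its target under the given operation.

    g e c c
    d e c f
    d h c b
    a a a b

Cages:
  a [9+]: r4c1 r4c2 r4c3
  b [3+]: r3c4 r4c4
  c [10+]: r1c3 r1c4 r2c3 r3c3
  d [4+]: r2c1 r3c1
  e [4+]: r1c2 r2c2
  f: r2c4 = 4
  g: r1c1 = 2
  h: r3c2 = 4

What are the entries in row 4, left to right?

4 2 3 1

G is a freebie, leaving r1c1 = 2.
Cage f is a single given cell, so r2c4 = 4.
Cage h is a single given cell, so r3c2 = 4.
The 4 cells of cage c must have sum 10; hence r1c3 = 4.
Cage a needs sum 9; hence r4c1 = 4.
The only place for 2 in row 2 is r2c3.
The 3 cells of cage a must have sum 9, so r4c2 = 2.
Column 3 now contains 2, which forces r4c3 = 3.
Row 4 already has 2, leaving r4c4 = 1.
1 is placed in column 4; hence r1c4 = 3.
Column 3 now contains 3, leaving r3c3 = 1.
1 is placed in column 4; hence r3c4 = 2.
Row 1 already has 3, which forces r1c2 = 1.
The two cells of cage d must have sum 4, which forces r2c1 = 1.
The two cells of cage e must have sum 4, which forces r2c2 = 3.
1 is placed in row 3, which forces r3c1 = 3.
Filled in: 2 1 4 3 / 1 3 2 4 / 3 4 1 2 / 4 2 3 1.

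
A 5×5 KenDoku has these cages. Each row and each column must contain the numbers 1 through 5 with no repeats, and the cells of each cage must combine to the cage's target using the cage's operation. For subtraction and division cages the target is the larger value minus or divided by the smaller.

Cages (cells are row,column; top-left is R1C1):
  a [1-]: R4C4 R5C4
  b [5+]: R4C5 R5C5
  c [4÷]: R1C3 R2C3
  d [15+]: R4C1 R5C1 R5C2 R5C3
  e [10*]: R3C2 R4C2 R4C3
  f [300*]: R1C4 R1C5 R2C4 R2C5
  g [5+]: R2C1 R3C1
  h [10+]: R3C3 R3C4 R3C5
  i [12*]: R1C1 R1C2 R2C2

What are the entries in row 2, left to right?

1 2 4 5 3

The only place for 2 in row 1 is R1C1.
The 3 cells of cage i must have product 12, leaving R1C2 = 3.
Cage i needs product 12, leaving R2C2 = 2.
Cage e needs product 10, so R4C3 = 2.
In row 1, 1 can only go at R1C3, so R1C3 = 1.
1 is placed in column 3; hence R2C3 = 4.
Row 2 now contains 4; hence R2C1 = 1.
Cage g needs two cells with sum 5, so R3C1 = 4.
Column 1 already has 4, so R5C1 = 5.
5 is placed in row 5; hence R5C3 = 3.
Column 3 already has 3, leaving R3C3 = 5.
Column 1 already has 5, so R4C1 = 3.
The 4 cells of cage d must have sum 15, which forces R5C2 = 4.
Row 5 now contains 4, so R5C4 = 2.
2 is placed in row 5, so R5C5 = 1.
5 is placed in row 3, which forces R3C2 = 1.
2 is placed in column 4, so R3C4 = 3.
Cage h has sum 10, so R3C5 = 2.
Cage e has product 10; hence R4C2 = 5.
Cage a's pair has difference 1, which forces R4C4 = 1.
Column 5 now contains 1; hence R4C5 = 4.
Cage f needs product 300, which forces R1C4 = 4.
Column 5 now contains 4, leaving R1C5 = 5.
3 is placed in column 4, so R2C4 = 5.
The 4 cells of cage f must have product 300, so R2C5 = 3.
The full grid is 2 3 1 4 5 / 1 2 4 5 3 / 4 1 5 3 2 / 3 5 2 1 4 / 5 4 3 2 1.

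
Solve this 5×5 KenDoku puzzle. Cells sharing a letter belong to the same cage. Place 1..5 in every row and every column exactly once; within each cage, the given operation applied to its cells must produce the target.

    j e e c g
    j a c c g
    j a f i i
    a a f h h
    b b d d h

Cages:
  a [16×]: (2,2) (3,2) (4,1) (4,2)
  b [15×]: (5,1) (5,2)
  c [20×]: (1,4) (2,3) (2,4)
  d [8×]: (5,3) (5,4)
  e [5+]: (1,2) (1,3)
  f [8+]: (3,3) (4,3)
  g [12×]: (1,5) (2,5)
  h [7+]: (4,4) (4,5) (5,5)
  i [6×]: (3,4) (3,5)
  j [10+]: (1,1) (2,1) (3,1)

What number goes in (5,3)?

4

The 4 cells of cage a must have product 16, leaving (4,1) = 2.
The only place for 3 in row 2 is (2,5).
3 is placed in column 5, leaving (1,5) = 4.
Cage i's pair has product 6, so (3,4) = 3.
3 is placed in column 5, which forces (3,5) = 2.
2 is placed in column 5; hence (5,5) = 1.
Cage a needs product 16, leaving (2,2) = 2.
3 is placed in row 3, leaving (3,3) = 5.
The two cells of cage f must have sum 8, so (4,3) = 3.
The 3 cells of cage h must have sum 7; hence (4,4) = 1.
Column 5 now contains 1, leaving (4,5) = 5.
Column 2 now contains 2; hence (1,2) = 3.
Column 3 already has 3, leaving (1,3) = 2.
Cage c needs product 20, so (1,4) = 5.
Cage c has product 20, leaving (2,3) = 1.
Cage c needs product 20; hence (2,4) = 4.
Cage a needs product 16, so (3,2) = 1.
Row 4 now contains 1, which forces (4,2) = 4.
Column 2 now contains 3, so (5,2) = 5.
2 is placed in column 3, leaving (5,3) = 4.
Column 4 already has 4, leaving (5,4) = 2.
Row 1 already has 5, which forces (1,1) = 1.
4 is placed in row 2, so (2,1) = 5.
Row 3 already has 1, so (3,1) = 4.
Row 5 already has 5, so (5,1) = 3.
Completed grid: 1 3 2 5 4 / 5 2 1 4 3 / 4 1 5 3 2 / 2 4 3 1 5 / 3 5 4 2 1.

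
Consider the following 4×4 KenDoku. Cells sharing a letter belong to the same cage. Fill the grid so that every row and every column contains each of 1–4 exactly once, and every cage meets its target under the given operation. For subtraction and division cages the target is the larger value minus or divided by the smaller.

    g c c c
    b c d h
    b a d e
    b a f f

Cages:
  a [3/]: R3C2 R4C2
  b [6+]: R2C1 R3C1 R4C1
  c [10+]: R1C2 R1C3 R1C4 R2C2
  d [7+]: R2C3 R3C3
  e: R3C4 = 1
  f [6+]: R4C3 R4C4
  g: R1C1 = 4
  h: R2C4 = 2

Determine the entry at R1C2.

Cage g is given; hence R1C1 = 4.
Cage h is given, leaving R2C4 = 2.
Cage e is a single given cell; hence R3C4 = 1.
Column 4 now contains 2, which forces R4C4 = 4.
1 is placed in column 4; hence R1C4 = 3.
Cage c has sum 10, leaving R2C2 = 4.
4 is placed in row 2, which forces R2C3 = 3.
1 is placed in row 3; hence R3C2 = 3.
Column 3 now contains 3, which forces R3C3 = 4.
Cage a's pair has quotient 3; hence R4C2 = 1.
Row 4 already has 4, so R4C3 = 2.
1 is placed in column 2; hence R1C2 = 2.
Column 3 now contains 2, so R1C3 = 1.
3 is placed in row 2; hence R2C1 = 1.
3 is placed in row 3, leaving R3C1 = 2.
Row 4 already has 2, so R4C1 = 3.
Filled in: 4 2 1 3 / 1 4 3 2 / 2 3 4 1 / 3 1 2 4.

2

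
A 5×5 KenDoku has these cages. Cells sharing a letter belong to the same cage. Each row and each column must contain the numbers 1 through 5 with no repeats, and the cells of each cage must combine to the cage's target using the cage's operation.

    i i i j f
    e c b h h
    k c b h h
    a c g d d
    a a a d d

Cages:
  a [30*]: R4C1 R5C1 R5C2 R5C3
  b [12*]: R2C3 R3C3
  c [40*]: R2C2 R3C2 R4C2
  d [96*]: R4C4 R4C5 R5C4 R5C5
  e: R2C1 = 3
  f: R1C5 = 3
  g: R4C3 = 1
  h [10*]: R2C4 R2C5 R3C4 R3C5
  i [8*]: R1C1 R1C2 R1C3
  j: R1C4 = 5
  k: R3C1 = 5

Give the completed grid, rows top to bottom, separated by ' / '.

4 1 2 5 3 / 3 2 4 1 5 / 5 4 3 2 1 / 2 5 1 3 4 / 1 3 5 4 2

J is a freebie, so R1C4 = 5.
Cage f is given, which forces R1C5 = 3.
E is a freebie, leaving R2C1 = 3.
Row 2 now contains 3; hence R2C3 = 4.
Cage k is given; hence R3C1 = 5.
Column 3 already has 4, so R3C3 = 3.
Cage g is a single given cell; hence R4C3 = 1.
Column 3 now contains 1, which forces R1C3 = 2.
Cage h has product 10, which forces R2C4 = 1.
Cage h has product 10; hence R2C5 = 5.
Cage h needs product 10; hence R3C4 = 2.
Cage h needs product 10, which forces R3C5 = 1.
Row 4 now contains 1; hence R4C1 = 2.
2 is placed in row 4, so R4C5 = 4.
The 4 cells of cage a must have product 30, which forces R5C1 = 1.
Cage a needs product 30; hence R5C2 = 3.
Cage a needs product 30, so R5C3 = 5.
3 is placed in row 5, leaving R5C4 = 4.
Column 5 now contains 4; hence R5C5 = 2.
Column 1 now contains 1; hence R1C1 = 4.
Cage i needs product 8, so R1C2 = 1.
Row 2 already has 5; hence R2C2 = 2.
2 is placed in row 3, which forces R3C2 = 4.
4 is placed in row 4, which forces R4C2 = 5.
4 is placed in row 4, leaving R4C4 = 3.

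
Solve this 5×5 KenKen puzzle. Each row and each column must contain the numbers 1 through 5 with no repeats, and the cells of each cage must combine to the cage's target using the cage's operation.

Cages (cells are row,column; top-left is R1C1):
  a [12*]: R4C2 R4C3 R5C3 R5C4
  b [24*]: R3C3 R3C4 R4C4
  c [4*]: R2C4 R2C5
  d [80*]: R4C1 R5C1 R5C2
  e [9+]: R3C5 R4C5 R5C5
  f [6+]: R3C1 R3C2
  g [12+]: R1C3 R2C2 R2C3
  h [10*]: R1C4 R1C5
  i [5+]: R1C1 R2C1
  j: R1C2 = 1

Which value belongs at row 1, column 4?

Cage j is given; hence R1C2 = 1.
Cage d has product 80, so R4C1 = 4.
The 3 cells of cage d must have product 80; hence R5C1 = 5.
Cage d has product 80, leaving R5C2 = 4.
Cage f needs two cells with sum 6, leaving R3C1 = 1.
The two cells of cage f must have sum 6, which forces R3C2 = 5.
Column 2 already has 5, so R2C2 = 3.
Column 2 now contains 3, which forces R4C2 = 2.
Row 4 now contains 2; hence R4C4 = 3.
Row 4 now contains 3, leaving R4C5 = 5.
Cage i's pair has sum 5, leaving R1C1 = 3.
The two cells of cage h must have product 10, so R1C4 = 5.
Column 5 now contains 5, leaving R1C5 = 2.
Row 2 already has 3, so R2C1 = 2.
Cage e has sum 9, leaving R3C5 = 3.
Row 4 now contains 3; hence R4C3 = 1.
Cage a needs product 12; hence R5C3 = 3.
Cage a has product 12, so R5C4 = 2.
Cage e needs sum 9, leaving R5C5 = 1.
Row 1 now contains 5; hence R1C3 = 4.
The 3 cells of cage g must have sum 12, leaving R2C3 = 5.
The two cells of cage c must have product 4, so R2C4 = 1.
1 is placed in column 5, leaving R2C5 = 4.
Cage b needs product 24, so R3C3 = 2.
2 is placed in column 4, which forces R3C4 = 4.
Filled in: 3 1 4 5 2 / 2 3 5 1 4 / 1 5 2 4 3 / 4 2 1 3 5 / 5 4 3 2 1.

5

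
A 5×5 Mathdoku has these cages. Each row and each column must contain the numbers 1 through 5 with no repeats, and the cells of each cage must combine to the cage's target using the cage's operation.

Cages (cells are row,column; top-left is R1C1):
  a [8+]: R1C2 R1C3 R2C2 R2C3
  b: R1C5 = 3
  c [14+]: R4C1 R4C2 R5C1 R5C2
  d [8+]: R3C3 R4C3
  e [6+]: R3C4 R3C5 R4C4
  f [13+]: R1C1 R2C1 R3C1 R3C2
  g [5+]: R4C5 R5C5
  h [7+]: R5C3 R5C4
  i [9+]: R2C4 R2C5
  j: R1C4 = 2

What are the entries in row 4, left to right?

2 5 3 1 4

Cage j is a single given cell, which forces R1C4 = 2.
Cage b is a single given cell, which forces R1C5 = 3.
The only place for 5 in row 1 is R1C1.
Row 2 needs a 3, and only R2C1 is open for it.
In row 3, 5 can only go at R3C3, so R3C3 = 5.
Column 3 now contains 5, leaving R4C3 = 3.
3 is placed in row 4, so R4C4 = 1.
Row 4 now contains 1, leaving R4C5 = 4.
Column 5 already has 4, which forces R5C5 = 1.
Cage i needs two cells with sum 9; hence R2C4 = 4.
Column 5 already has 4, which forces R2C5 = 5.
The 3 cells of cage e must have sum 6, leaving R3C4 = 3.
Column 5 now contains 1, leaving R3C5 = 2.
Row 4 now contains 4, which forces R4C1 = 2.
Row 4 now contains 4, so R4C2 = 5.
Cage c has sum 14; hence R5C1 = 4.
The 4 cells of cage c must have sum 14, so R5C2 = 3.
4 is placed in row 5, leaving R5C3 = 2.
Column 4 now contains 3, leaving R5C4 = 5.
Cage a needs sum 8, so R1C2 = 1.
Cage a has sum 8, so R1C3 = 4.
Cage a has sum 8, so R2C2 = 2.
2 is placed in column 3; hence R2C3 = 1.
Column 1 already has 4, leaving R3C1 = 1.
Cage f has sum 13, leaving R3C2 = 4.
The full grid is 5 1 4 2 3 / 3 2 1 4 5 / 1 4 5 3 2 / 2 5 3 1 4 / 4 3 2 5 1.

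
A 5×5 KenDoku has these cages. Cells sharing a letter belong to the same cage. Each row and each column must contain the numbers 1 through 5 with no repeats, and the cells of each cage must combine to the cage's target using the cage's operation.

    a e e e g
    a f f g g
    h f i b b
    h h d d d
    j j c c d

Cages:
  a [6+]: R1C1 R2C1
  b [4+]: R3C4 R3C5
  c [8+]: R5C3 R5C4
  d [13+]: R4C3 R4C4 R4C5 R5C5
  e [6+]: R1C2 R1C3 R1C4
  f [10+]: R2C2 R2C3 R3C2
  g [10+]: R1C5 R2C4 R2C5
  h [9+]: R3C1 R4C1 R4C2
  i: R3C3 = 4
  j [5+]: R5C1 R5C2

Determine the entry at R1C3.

Cage i is a single given cell, which forces R3C3 = 4.
In row 5, 2 can only go at R5C5, so R5C5 = 2.
The only place for 3 in column 1 is R4C1.
Row 4 needs a 1, and only R4C2 is open for it.
Cage h needs sum 9, leaving R3C1 = 5.
Row 3 now contains 5, so R3C2 = 2.
The two cells of cage j must have sum 5, which forces R5C1 = 1.
Column 2 already has 1, so R5C2 = 4.
Column 2 already has 2; hence R1C2 = 3.
Column 2 now contains 3, leaving R2C2 = 5.
Row 2 now contains 5, leaving R2C3 = 3.
3 is placed in column 3, so R5C3 = 5.
Row 5 already has 5, so R5C4 = 3.
Cage g needs sum 10; hence R1C5 = 5.
3 is placed in column 4, leaving R3C4 = 1.
The two cells of cage b must have sum 4, so R3C5 = 3.
Column 3 already has 5, so R4C3 = 2.
5 is placed in column 5, which forces R4C5 = 4.
Column 3 now contains 2, leaving R1C3 = 1.
Column 4 already has 1; hence R1C4 = 2.
Column 4 already has 1, so R2C4 = 4.
Column 5 now contains 4, leaving R2C5 = 1.
Row 4 now contains 4, so R4C4 = 5.
Row 1 now contains 2, which forces R1C1 = 4.
Row 2 already has 4, which forces R2C1 = 2.
Filled in: 4 3 1 2 5 / 2 5 3 4 1 / 5 2 4 1 3 / 3 1 2 5 4 / 1 4 5 3 2.

1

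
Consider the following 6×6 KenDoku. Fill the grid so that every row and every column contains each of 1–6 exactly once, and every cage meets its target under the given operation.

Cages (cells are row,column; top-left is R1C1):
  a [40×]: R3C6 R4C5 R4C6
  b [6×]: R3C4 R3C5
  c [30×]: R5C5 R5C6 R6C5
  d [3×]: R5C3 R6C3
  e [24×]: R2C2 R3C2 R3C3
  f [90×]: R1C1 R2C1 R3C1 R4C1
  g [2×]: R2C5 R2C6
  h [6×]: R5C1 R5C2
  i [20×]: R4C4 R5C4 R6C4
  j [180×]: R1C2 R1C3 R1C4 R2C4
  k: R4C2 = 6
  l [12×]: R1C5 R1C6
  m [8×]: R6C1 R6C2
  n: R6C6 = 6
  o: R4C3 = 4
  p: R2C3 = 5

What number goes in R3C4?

2

Cage p is given, leaving R2C3 = 5.
Cage k is given, leaving R4C2 = 6.
Cage o is a single given cell; hence R4C3 = 4.
Cage n is given, which forces R6C6 = 6.
The 3 cells of cage a must have product 40, leaving R3C6 = 4.
Cage e has product 24, which forces R2C2 = 4.
Column 2 now contains 4, so R6C2 = 2.
Row 6 already has 2, which forces R6C1 = 4.
The 3 cells of cage i must have product 20; hence R5C4 = 4.
Row 1 needs a 4, and only R1C5 is open for it.
Cage l's pair has product 12, leaving R1C6 = 3.
The only place for 5 in row 3 is R3C1.
Row 4 needs a 3, and only R4C1 is open for it.
Row 2 needs a 3, and only R2C4 is open for it.
Cage j has product 180, so R1C2 = 5.
Row 1 needs a 1, and only R1C1 is open for it.
1 is placed in column 1, leaving R2C1 = 6.
Column 1 already has 6, leaving R5C1 = 2.
Cage h needs two cells with product 6; hence R5C2 = 3.
Row 5 now contains 3, leaving R5C3 = 1.
Cage c has product 30, so R5C5 = 6.
Row 5 now contains 1, leaving R5C6 = 5.
Column 3 already has 1, so R6C3 = 3.
Column 2 now contains 3, leaving R3C2 = 1.
Cage e needs product 24; hence R3C3 = 6.
Row 3 already has 6, leaving R3C4 = 2.
1 is placed in row 3, so R3C5 = 3.
The 3 cells of cage a must have product 40, which forces R4C5 = 5.
Column 6 now contains 5; hence R4C6 = 2.
Cage c has product 30, which forces R6C5 = 1.
6 is placed in column 3; hence R1C3 = 2.
2 is placed in column 4; hence R1C4 = 6.
Column 5 now contains 1; hence R2C5 = 2.
2 is placed in column 6; hence R2C6 = 1.
Row 4 now contains 5, leaving R4C4 = 1.
Row 6 already has 1, leaving R6C4 = 5.
Completed grid: 1 5 2 6 4 3 / 6 4 5 3 2 1 / 5 1 6 2 3 4 / 3 6 4 1 5 2 / 2 3 1 4 6 5 / 4 2 3 5 1 6.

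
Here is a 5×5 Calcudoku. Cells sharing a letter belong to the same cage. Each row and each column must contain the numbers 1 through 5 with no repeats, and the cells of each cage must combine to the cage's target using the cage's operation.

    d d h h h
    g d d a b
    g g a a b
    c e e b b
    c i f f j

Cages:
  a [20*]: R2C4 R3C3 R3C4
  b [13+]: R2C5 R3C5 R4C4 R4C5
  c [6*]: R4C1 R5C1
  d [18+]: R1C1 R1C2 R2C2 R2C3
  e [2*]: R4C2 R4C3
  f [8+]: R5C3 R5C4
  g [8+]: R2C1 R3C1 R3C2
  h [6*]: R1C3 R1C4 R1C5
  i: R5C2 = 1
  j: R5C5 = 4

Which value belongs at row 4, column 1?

3

Cage i is given, leaving R5C2 = 1.
Cage j is given, which forces R5C5 = 4.
1 is placed in column 2, leaving R4C2 = 2.
Cage e's pair has product 2, so R4C3 = 1.
Row 4 already has 2, which forces R4C1 = 3.
3 is placed in row 4, leaving R4C4 = 4.
3 is placed in row 4; hence R4C5 = 5.
Cage c's pair has product 6, so R5C1 = 2.
Cage g needs sum 8, leaving R3C2 = 3.
Row 3 already has 3, which forces R3C5 = 1.
Cage h needs product 6, which forces R1C4 = 1.
Cage g needs sum 8, so R2C1 = 1.
1 is placed in column 4, which forces R2C4 = 2.
Column 5 now contains 1; hence R2C5 = 3.
1 is placed in row 3, so R3C1 = 4.
Row 3 now contains 4, so R3C3 = 2.
1 is placed in row 3, leaving R3C4 = 5.
5 is placed in column 4; hence R5C4 = 3.
Column 1 now contains 4, so R1C1 = 5.
Cage d has sum 18, leaving R1C2 = 4.
Column 3 now contains 2, which forces R1C3 = 3.
Column 5 now contains 3, leaving R1C5 = 2.
The 4 cells of cage d must have sum 18; hence R2C2 = 5.
Cage d has sum 18; hence R2C3 = 4.
3 is placed in row 5, so R5C3 = 5.
Completed grid: 5 4 3 1 2 / 1 5 4 2 3 / 4 3 2 5 1 / 3 2 1 4 5 / 2 1 5 3 4.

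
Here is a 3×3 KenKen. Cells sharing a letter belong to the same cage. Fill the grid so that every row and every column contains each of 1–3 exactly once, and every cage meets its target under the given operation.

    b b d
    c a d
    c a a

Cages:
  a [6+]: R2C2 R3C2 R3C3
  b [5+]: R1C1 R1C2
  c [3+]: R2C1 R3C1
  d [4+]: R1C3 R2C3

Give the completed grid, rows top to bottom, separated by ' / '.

3 2 1 / 2 1 3 / 1 3 2

In row 1, 1 can only go at R1C3, so R1C3 = 1.
1 is placed in column 3, which forces R2C3 = 3.
Column 3 now contains 3; hence R3C3 = 2.
Cage c's pair has sum 3, leaving R2C1 = 2.
The 3 cells of cage a must have sum 6; hence R2C2 = 1.
2 is placed in row 3, leaving R3C1 = 1.
Cage a has sum 6; hence R3C2 = 3.
Column 1 already has 2; hence R1C1 = 3.
Column 2 already has 3, which forces R1C2 = 2.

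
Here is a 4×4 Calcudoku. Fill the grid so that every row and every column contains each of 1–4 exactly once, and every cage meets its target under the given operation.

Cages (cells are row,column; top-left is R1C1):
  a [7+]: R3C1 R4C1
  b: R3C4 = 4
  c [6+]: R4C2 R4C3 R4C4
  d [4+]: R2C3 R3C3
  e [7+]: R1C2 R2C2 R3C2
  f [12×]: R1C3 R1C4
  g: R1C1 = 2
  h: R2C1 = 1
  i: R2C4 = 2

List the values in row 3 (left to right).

3 2 1 4

Cage g is given, leaving R1C1 = 2.
Cage h is given, so R2C1 = 1.
Row 2 now contains 1, so R2C3 = 3.
Cage i is a single given cell; hence R2C4 = 2.
Column 3 already has 3; hence R3C3 = 1.
Cage b is given; hence R3C4 = 4.
Column 3 now contains 1, which forces R4C3 = 2.
Cage e needs sum 7, leaving R1C2 = 1.
Column 3 already has 3, leaving R1C3 = 4.
Column 4 now contains 4, so R1C4 = 3.
Row 2 now contains 2, so R2C2 = 4.
4 is placed in row 3, so R3C1 = 3.
4 is placed in row 3, leaving R3C2 = 2.
Cage a's pair has sum 7; hence R4C1 = 4.
Column 2 now contains 1, leaving R4C2 = 3.
Column 4 now contains 3; hence R4C4 = 1.
Completed grid: 2 1 4 3 / 1 4 3 2 / 3 2 1 4 / 4 3 2 1.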